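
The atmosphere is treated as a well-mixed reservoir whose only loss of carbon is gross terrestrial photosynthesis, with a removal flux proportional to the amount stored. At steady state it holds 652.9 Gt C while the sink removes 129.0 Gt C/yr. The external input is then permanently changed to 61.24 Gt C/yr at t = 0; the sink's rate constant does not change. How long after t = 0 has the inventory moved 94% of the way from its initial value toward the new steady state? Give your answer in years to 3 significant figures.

14.2 yr

τ = M₀/F₀ = 652.9/129.0 = 5.061 yr.
The remaining gap fraction is e^(−t/τ); 94% covered ⇒ e^(−t/τ) = 0.0600.
t = −τ ln(0.0600) = 5.061 × 2.813 = 14.24 yr.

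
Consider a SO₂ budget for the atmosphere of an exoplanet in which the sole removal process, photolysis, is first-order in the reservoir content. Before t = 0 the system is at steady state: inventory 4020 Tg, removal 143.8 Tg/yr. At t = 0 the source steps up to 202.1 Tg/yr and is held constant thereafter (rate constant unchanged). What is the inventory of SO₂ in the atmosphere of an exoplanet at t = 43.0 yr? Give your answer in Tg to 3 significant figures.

The sink rate constant is k = F₀/M₀ = 143.8/4020 = 0.03577 yr⁻¹.
Solving dM/dt = F₁ − kM with M(0) = M₀ gives M(t) = F₁/k + (M₀ − F₁/k)·e^(−kt).
F₁/k = 202.1/0.03577 = 5649.8 Tg; kt = 0.03577 × 43.0 = 1.538, e^(−kt) = 0.2148.
M(43.0) = 5649.8 + (4020 − 5649.8) × 0.2148 = 5649.8 − 350.0 = 5299.8 Tg.

5300 Tg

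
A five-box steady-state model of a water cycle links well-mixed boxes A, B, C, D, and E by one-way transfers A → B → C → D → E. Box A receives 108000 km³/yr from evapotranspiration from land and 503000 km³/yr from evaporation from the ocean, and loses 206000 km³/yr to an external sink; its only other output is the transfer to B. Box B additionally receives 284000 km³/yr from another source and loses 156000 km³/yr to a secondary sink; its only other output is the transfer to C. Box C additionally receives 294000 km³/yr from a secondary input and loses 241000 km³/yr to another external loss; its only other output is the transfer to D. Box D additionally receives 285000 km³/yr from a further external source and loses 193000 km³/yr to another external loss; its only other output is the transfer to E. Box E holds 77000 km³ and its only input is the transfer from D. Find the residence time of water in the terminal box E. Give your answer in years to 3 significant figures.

Box A: F(A→B) = (108000 + 503000) − 206000 = 405000 km³/yr.
Box B: F(B→C) = (405000 + 284000) − 156000 = 533000 km³/yr.
Box C: F(C→D) = (533000 + 294000) − 241000 = 586000 km³/yr.
Box D: F(D→E) = (586000 + 285000) − 193000 = 678000 km³/yr.
Box E throughput = its input = 678000 km³/yr; τ = 77000 / 678000 = 0.1136 yr.

0.114 yr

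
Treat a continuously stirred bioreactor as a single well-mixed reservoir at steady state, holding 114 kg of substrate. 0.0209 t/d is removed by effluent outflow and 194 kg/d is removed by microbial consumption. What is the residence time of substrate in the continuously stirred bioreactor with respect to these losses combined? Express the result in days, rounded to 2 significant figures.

Convert the effluent outflow flux: 0.0209 t/d = 20.90 kg/d.
Total removal = 20.90 + 194.0 = 214.90 kg/d.
τ = M / ΣF_out = 114 / 214.90 = 0.5305 d.

0.53 d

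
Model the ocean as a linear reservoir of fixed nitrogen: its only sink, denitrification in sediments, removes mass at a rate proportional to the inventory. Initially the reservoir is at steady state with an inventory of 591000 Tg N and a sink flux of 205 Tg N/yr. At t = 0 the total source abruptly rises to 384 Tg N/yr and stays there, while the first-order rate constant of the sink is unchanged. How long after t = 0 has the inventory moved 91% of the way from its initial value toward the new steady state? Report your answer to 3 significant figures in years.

τ = M₀/F₀ = 591000/205 = 2883 yr.
The remaining gap fraction is e^(−t/τ); 91% covered ⇒ e^(−t/τ) = 0.0900.
t = −τ ln(0.0900) = 2883 × 2.408 = 6942 yr.

6940 yr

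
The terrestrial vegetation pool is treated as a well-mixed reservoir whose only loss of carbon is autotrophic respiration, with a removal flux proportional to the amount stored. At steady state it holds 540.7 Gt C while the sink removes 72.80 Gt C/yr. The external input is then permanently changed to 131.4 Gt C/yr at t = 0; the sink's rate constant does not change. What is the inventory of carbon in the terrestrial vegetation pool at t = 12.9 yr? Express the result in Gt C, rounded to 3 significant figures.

899 Gt C

The sink rate constant is k = F₀/M₀ = 72.80/540.7 = 0.1346 yr⁻¹.
Solving dM/dt = F₁ − kM with M(0) = M₀ gives M(t) = F₁/k + (M₀ − F₁/k)·e^(−kt).
F₁/k = 131.4/0.1346 = 975.93 Gt C; kt = 0.1346 × 12.9 = 1.737, e^(−kt) = 0.1761.
M(12.9) = 975.93 + (540.7 − 975.93) × 0.1761 = 975.93 − 76.63 = 899.30 Gt C.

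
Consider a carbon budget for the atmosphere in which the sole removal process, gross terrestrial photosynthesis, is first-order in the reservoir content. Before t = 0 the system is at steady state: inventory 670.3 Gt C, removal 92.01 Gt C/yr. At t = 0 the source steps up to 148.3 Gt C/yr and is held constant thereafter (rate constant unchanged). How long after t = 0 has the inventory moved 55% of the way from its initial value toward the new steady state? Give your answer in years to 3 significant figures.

5.82 yr

τ = M₀/F₀ = 670.3/92.01 = 7.285 yr.
The remaining gap fraction is e^(−t/τ); 55% covered ⇒ e^(−t/τ) = 0.450.
t = −τ ln(0.450) = 7.285 × 0.7985 = 5.817 yr.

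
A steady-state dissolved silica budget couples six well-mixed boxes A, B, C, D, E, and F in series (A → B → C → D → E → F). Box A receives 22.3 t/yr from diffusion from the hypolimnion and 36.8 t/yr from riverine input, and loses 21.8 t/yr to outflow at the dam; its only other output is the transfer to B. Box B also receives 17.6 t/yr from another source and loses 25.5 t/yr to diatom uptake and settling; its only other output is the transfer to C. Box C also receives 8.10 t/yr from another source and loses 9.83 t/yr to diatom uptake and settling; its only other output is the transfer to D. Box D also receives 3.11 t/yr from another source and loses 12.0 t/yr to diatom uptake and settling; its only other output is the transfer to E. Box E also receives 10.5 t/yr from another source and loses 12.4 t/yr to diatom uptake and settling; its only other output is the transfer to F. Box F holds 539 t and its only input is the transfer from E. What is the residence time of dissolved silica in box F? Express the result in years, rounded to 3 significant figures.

31.9 yr

Box A: F(A→B) = (22.3 + 36.8) − 21.8 = 37.300 t/yr.
Box B: F(B→C) = (37.300 + 17.6) − 25.5 = 29.400 t/yr.
Box C: F(C→D) = (29.400 + 8.10) − 9.83 = 27.670 t/yr.
Box D: F(D→E) = (27.670 + 3.11) − 12.0 = 18.780 t/yr.
Box E: F(E→F) = (18.780 + 10.5) − 12.4 = 16.880 t/yr.
Box F throughput = its input = 16.880 t/yr; τ = 539 / 16.880 = 31.93 yr.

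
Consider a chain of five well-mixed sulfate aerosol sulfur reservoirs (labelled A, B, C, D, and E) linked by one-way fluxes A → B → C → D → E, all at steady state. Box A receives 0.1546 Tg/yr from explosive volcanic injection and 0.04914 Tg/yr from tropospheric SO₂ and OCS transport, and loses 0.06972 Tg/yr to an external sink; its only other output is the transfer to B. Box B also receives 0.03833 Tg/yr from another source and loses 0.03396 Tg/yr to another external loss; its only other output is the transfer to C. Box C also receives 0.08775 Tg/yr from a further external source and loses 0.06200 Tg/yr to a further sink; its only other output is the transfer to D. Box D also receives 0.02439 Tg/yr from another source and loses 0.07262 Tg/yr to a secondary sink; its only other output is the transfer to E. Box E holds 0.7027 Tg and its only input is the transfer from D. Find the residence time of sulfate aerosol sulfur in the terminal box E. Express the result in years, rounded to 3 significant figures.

6.06 yr

Box A: F(A→B) = (0.1546 + 0.04914) − 0.06972 = 0.13402 Tg/yr.
Box B: F(B→C) = (0.13402 + 0.03833) − 0.03396 = 0.13839 Tg/yr.
Box C: F(C→D) = (0.13839 + 0.08775) − 0.06200 = 0.16414 Tg/yr.
Box D: F(D→E) = (0.16414 + 0.02439) − 0.07262 = 0.11591 Tg/yr.
Box E throughput = its input = 0.11591 Tg/yr; τ = 0.7027 / 0.11591 = 6.062 yr.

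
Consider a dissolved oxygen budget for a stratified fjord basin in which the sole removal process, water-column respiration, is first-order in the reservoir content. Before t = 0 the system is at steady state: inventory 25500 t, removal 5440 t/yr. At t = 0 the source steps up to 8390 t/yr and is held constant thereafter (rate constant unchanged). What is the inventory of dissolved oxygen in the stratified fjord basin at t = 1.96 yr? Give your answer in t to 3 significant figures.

30200 t

The sink rate constant is k = F₀/M₀ = 5440/25500 = 0.2133 yr⁻¹.
Solving dM/dt = F₁ − kM with M(0) = M₀ gives M(t) = F₁/k + (M₀ − F₁/k)·e^(−kt).
F₁/k = 8390/0.2133 = 39328 t; kt = 0.2133 × 1.96 = 0.4181, e^(−kt) = 0.6583.
M(1.96) = 39328 + (25500 − 39328) × 0.6583 = 39328 − 9103 = 30225 t.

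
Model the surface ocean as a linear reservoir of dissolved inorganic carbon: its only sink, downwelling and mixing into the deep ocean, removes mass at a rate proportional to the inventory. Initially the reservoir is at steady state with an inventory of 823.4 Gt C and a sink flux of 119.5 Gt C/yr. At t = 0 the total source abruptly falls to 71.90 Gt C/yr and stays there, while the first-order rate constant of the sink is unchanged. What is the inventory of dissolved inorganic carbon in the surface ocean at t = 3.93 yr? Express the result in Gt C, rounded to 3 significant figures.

The sink rate constant is k = F₀/M₀ = 119.5/823.4 = 0.1451 yr⁻¹.
Solving dM/dt = F₁ − kM with M(0) = M₀ gives M(t) = F₁/k + (M₀ − F₁/k)·e^(−kt).
F₁/k = 71.90/0.1451 = 495.42 Gt C; kt = 0.1451 × 3.93 = 0.5704, e^(−kt) = 0.5653.
M(3.93) = 495.42 + (823.4 − 495.42) × 0.5653 = 495.42 + 185.4 = 680.83 Gt C.

681 Gt C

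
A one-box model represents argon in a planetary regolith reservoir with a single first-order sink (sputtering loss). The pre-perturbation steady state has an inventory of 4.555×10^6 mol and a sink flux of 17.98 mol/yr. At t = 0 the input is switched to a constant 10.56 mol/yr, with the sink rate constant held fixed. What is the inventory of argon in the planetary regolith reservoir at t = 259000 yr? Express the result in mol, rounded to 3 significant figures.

3.35×10^6 mol

Residence time τ = M₀/F₀ = 253300 yr. The eventual steady state is M_∞ = M₀·(F₁/F₀) = 4.555×10^6 × 10.56/17.98 = 2.6752×10^6 mol.
The anomaly ΔM(t) = M(t) − M_∞ decays as ΔM₀·e^(−t/τ) with ΔM₀ = 4.555×10^6 − 2.6752×10^6 = 1.880×10^6 mol.
At t = 259000 yr, e^(−t/τ) = e^(−1.022) = 0.3597, so ΔM = 676200 mol and M = 2.6752×10^6 + 676200 = 3.3515×10^6 mol.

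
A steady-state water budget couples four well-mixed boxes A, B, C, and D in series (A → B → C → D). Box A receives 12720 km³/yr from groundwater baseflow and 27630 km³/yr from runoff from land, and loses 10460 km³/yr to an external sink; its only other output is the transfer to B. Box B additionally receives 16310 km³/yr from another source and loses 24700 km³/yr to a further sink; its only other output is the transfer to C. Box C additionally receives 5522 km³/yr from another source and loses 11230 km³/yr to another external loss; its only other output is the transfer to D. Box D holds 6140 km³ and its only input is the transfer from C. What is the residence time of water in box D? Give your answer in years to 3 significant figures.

Box A: F(A→B) = (12720 + 27630) − 10460 = 29890 km³/yr.
Box B: F(B→C) = (29890 + 16310) − 24700 = 21500 km³/yr.
Box C: F(C→D) = (21500 + 5522) − 11230 = 15792 km³/yr.
Box D throughput = its input = 15792 km³/yr; τ = 6140 / 15792 = 0.3888 yr.

0.389 yr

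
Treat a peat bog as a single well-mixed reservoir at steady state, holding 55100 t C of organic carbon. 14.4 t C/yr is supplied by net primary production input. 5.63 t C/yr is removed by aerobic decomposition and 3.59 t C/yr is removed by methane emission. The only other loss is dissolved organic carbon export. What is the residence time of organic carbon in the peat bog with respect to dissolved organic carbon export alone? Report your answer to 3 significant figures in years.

10600 yr

At steady state ΣF_in = ΣF_out.
ΣF_in = 14.400 t C/yr.
Dissolved organic carbon export flux = ΣF_in − (5.63 + 3.59) = 14.400 − 9.220 = 5.180 t C/yr.
τ = M / F = 55100 / 5.180 = 10640 yr.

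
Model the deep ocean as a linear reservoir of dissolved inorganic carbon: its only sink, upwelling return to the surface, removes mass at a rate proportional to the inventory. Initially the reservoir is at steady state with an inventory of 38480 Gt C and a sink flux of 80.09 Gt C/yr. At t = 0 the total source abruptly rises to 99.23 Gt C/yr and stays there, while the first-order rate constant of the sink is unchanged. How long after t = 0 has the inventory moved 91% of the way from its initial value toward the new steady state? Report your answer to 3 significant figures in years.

τ = M₀/F₀ = 38480/80.09 = 480.5 yr.
The remaining gap fraction is e^(−t/τ); 91% covered ⇒ e^(−t/τ) = 0.0900.
t = −τ ln(0.0900) = 480.5 × 2.408 = 1157 yr.

1160 yr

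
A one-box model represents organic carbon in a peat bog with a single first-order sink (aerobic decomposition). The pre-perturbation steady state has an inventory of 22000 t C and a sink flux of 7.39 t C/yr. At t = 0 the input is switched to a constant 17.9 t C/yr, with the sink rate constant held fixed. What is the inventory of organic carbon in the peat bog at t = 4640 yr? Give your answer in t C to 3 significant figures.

The sink rate constant is k = F₀/M₀ = 7.39/22000 = 0.0003359 yr⁻¹.
Solving dM/dt = F₁ − kM with M(0) = M₀ gives M(t) = F₁/k + (M₀ − F₁/k)·e^(−kt).
F₁/k = 17.9/0.0003359 = 53288 t C; kt = 0.0003359 × 4640 = 1.559, e^(−kt) = 0.2104.
M(4640) = 53288 + (22000 − 53288) × 0.2104 = 53288 − 6584 = 46704 t C.

46700 t C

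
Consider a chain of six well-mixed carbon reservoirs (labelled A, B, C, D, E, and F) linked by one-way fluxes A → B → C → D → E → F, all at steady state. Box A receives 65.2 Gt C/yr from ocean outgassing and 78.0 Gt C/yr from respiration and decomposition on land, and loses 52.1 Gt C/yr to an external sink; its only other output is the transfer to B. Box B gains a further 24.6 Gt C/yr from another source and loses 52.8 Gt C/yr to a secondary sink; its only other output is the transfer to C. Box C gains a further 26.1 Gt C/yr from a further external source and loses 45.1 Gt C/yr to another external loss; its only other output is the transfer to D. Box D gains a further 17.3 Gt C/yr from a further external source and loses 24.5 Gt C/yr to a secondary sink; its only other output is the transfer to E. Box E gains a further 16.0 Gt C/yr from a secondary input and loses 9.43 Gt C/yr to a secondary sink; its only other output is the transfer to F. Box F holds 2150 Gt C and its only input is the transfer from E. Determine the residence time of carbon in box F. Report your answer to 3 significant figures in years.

Box A: F(A→B) = (65.2 + 78.0) − 52.1 = 91.100 Gt C/yr.
Box B: F(B→C) = (91.100 + 24.6) − 52.8 = 62.900 Gt C/yr.
Box C: F(C→D) = (62.900 + 26.1) − 45.1 = 43.900 Gt C/yr.
Box D: F(D→E) = (43.900 + 17.3) − 24.5 = 36.700 Gt C/yr.
Box E: F(E→F) = (36.700 + 16.0) − 9.43 = 43.270 Gt C/yr.
Box F throughput = its input = 43.270 Gt C/yr; τ = 2150 / 43.270 = 49.69 yr.

49.7 yr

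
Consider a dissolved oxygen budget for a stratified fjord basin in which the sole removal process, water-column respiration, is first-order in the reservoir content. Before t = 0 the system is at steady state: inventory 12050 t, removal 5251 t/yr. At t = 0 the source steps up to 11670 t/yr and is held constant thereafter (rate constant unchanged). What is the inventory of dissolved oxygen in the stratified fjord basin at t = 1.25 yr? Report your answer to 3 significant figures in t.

18200 t

τ = M₀/F₀ = 12050/5251 = 2.295 yr; rate constant k = 1/τ.
New steady state M_∞ = F₁/k = F₁·τ = 11670 × 2.295 = 26780 t.
M(t) = M_∞ + (M₀ − M_∞)·e^(−t/τ); t/τ = 1.25/2.295 = 0.5447, so e^(−t/τ) = 0.5800.
M(t) = 26780 − 14730 × 0.5800 = 18237 t.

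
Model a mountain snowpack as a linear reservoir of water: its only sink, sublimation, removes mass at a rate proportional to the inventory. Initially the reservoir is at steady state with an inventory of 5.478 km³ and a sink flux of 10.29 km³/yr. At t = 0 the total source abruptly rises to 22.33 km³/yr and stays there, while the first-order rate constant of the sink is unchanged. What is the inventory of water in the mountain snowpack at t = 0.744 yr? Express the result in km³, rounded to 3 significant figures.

Residence time τ = M₀/F₀ = 0.5324 yr. The eventual steady state is M_∞ = M₀·(F₁/F₀) = 5.478 × 22.33/10.29 = 11.888 km³.
The anomaly ΔM(t) = M(t) − M_∞ decays as ΔM₀·e^(−t/τ) with ΔM₀ = 5.478 − 11.888 = −6.410 km³.
At t = 0.744 yr, e^(−t/τ) = e^(−1.398) = 0.2472, so ΔM = −1.584 km³ and M = 11.888 − 1.584 = 10.303 km³.

10.3 km³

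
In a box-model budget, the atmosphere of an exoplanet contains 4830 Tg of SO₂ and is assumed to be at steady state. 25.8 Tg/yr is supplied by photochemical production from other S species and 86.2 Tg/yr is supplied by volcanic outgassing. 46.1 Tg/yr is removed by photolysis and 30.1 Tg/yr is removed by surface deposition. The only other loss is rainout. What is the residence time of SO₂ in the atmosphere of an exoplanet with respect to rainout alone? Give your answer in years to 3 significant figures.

135 yr

At steady state ΣF_in = ΣF_out.
ΣF_in = 25.8 + 86.2 = 112.00 Tg/yr.
Rainout flux = ΣF_in − (46.1 + 30.1) = 112.00 − 76.20 = 35.80 Tg/yr.
τ = M / F = 4830 / 35.80 = 134.9 yr.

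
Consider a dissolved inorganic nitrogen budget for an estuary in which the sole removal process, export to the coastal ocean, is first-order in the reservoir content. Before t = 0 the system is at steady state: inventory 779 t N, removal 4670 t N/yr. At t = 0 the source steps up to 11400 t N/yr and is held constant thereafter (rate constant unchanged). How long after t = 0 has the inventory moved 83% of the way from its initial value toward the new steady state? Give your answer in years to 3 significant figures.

0.296 yr

τ = M₀/F₀ = 779/4670 = 0.1668 yr.
The remaining gap fraction is e^(−t/τ); 83% covered ⇒ e^(−t/τ) = 0.170.
t = −τ ln(0.170) = 0.1668 × 1.772 = 0.2956 yr.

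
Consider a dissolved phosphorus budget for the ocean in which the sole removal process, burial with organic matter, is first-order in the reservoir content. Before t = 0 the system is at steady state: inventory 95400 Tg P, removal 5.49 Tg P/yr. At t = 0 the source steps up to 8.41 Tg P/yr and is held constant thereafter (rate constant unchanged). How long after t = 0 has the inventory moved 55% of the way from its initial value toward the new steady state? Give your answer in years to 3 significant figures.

13900 yr

τ = M₀/F₀ = 95400/5.49 = 17380 yr.
The remaining gap fraction is e^(−t/τ); 55% covered ⇒ e^(−t/τ) = 0.450.
t = −τ ln(0.450) = 17380 × 0.7985 = 13880 yr.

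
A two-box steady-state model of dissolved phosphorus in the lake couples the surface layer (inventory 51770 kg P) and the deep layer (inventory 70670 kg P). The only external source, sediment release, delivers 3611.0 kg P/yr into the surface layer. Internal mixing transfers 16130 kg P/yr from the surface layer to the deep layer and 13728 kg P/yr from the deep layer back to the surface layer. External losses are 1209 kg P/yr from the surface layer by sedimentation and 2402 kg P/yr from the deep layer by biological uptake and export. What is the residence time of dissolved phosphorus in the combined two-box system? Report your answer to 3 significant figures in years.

33.9 yr

Residence time in the combined system uses the total inventory and the total *external* removal — internal exchanges between the two boxes cancel.
M_total = 51770 + 70670 = 122440 kg P.
ΣF_external_out = 1209 + 2402 = 3611.0 kg P/yr.
τ = M_total / ΣF_ext = 122440 / 3611.0 = 33.91 yr.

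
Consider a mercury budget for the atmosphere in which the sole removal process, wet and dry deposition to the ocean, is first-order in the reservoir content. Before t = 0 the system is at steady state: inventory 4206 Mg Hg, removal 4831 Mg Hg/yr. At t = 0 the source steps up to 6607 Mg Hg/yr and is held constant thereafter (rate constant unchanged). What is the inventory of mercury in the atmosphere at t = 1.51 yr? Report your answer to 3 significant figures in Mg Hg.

τ = M₀/F₀ = 4206/4831 = 0.8706 yr; rate constant k = 1/τ.
New steady state M_∞ = F₁/k = F₁·τ = 6607 × 0.8706 = 5752.2 Mg Hg.
M(t) = M_∞ + (M₀ − M_∞)·e^(−t/τ); t/τ = 1.51/0.8706 = 1.734, so e^(−t/τ) = 0.1765.
M(t) = 5752.2 − 1546 × 0.1765 = 5479.3 Mg Hg.

5480 Mg Hg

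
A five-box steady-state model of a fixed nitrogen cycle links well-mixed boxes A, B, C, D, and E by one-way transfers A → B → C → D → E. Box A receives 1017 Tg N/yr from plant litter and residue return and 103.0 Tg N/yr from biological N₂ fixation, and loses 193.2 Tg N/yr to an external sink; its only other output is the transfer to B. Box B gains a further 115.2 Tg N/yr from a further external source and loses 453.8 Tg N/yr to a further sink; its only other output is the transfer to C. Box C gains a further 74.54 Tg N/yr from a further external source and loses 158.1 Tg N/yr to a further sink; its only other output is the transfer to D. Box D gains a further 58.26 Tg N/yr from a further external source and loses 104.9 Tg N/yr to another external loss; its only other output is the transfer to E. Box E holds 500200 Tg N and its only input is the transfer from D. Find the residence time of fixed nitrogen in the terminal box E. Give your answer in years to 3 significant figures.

1090 yr

Box A: F(A→B) = (1017 + 103.0) − 193.2 = 926.80 Tg N/yr.
Box B: F(B→C) = (926.80 + 115.2) − 453.8 = 588.20 Tg N/yr.
Box C: F(C→D) = (588.20 + 74.54) − 158.1 = 504.64 Tg N/yr.
Box D: F(D→E) = (504.64 + 58.26) − 104.9 = 458.00 Tg N/yr.
Box E throughput = its input = 458.00 Tg N/yr; τ = 500200 / 458.00 = 1092 yr.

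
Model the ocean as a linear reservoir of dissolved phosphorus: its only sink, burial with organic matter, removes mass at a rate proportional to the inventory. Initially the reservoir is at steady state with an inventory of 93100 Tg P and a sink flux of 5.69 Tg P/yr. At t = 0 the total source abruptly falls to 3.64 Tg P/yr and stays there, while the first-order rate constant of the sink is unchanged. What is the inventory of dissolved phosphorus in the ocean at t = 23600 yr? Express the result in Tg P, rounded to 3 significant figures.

τ = M₀/F₀ = 93100/5.69 = 16360 yr; rate constant k = 1/τ.
New steady state M_∞ = F₁/k = F₁·τ = 3.64 × 16360 = 59558 Tg P.
M(t) = M_∞ + (M₀ − M_∞)·e^(−t/τ); t/τ = 23600/16360 = 1.442, so e^(−t/τ) = 0.2364.
M(t) = 59558 + 33540 × 0.2364 = 67486 Tg P.

67500 Tg P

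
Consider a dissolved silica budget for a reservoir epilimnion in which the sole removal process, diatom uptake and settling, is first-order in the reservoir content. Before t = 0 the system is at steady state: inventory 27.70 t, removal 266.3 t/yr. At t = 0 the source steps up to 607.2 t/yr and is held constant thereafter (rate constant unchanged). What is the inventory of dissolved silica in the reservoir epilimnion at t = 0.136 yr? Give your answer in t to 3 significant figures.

53.6 t

The sink rate constant is k = F₀/M₀ = 266.3/27.70 = 9.614 yr⁻¹.
Solving dM/dt = F₁ − kM with M(0) = M₀ gives M(t) = F₁/k + (M₀ − F₁/k)·e^(−kt).
F₁/k = 607.2/9.614 = 63.160 t; kt = 9.614 × 0.136 = 1.307, e^(−kt) = 0.2705.
M(0.136) = 63.160 + (27.70 − 63.160) × 0.2705 = 63.160 − 9.592 = 53.568 t.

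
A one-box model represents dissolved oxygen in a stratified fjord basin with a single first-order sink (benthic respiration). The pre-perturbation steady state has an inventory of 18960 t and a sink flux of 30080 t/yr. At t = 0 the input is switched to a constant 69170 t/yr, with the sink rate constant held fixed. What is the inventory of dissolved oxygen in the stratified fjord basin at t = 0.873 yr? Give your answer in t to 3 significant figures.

Residence time τ = M₀/F₀ = 0.6303 yr. The eventual steady state is M_∞ = M₀·(F₁/F₀) = 18960 × 69170/30080 = 43599 t.
The anomaly ΔM(t) = M(t) − M_∞ decays as ΔM₀·e^(−t/τ) with ΔM₀ = 18960 − 43599 = −24640 t.
At t = 0.873 yr, e^(−t/τ) = e^(−1.385) = 0.2503, so ΔM = −6168 t and M = 43599 − 6168 = 37431 t.

37400 t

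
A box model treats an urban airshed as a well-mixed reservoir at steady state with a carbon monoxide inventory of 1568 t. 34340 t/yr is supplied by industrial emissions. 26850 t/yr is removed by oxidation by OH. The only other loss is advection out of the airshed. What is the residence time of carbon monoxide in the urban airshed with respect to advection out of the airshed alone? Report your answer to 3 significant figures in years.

0.209 yr

At steady state ΣF_in = ΣF_out.
ΣF_in = 34340 t/yr.
Advection out of the airshed flux = ΣF_in − (26850) = 34340 − 26850 = 7490 t/yr.
τ = M / F = 1568 / 7490 = 0.2093 yr.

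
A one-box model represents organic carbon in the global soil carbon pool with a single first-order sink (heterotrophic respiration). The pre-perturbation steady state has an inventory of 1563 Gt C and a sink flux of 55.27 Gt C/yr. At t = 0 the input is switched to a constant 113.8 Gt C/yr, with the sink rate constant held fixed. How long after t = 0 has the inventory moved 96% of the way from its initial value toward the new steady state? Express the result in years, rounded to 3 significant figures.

τ = M₀/F₀ = 1563/55.27 = 28.28 yr.
The remaining gap fraction is e^(−t/τ); 96% covered ⇒ e^(−t/τ) = 0.0400.
t = −τ ln(0.0400) = 28.28 × 3.219 = 91.03 yr.

91.0 yr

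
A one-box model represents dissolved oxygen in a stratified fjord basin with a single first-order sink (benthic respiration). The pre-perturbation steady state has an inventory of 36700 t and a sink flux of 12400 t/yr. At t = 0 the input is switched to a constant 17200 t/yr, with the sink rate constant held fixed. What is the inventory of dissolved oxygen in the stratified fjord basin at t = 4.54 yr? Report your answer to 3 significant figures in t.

47800 t

Residence time τ = M₀/F₀ = 2.960 yr. The eventual steady state is M_∞ = M₀·(F₁/F₀) = 36700 × 17200/12400 = 50906 t.
The anomaly ΔM(t) = M(t) − M_∞ decays as ΔM₀·e^(−t/τ) with ΔM₀ = 36700 − 50906 = −14210 t.
At t = 4.54 yr, e^(−t/τ) = e^(−1.534) = 0.2157, so ΔM = −3064 t and M = 50906 − 3064 = 47842 t.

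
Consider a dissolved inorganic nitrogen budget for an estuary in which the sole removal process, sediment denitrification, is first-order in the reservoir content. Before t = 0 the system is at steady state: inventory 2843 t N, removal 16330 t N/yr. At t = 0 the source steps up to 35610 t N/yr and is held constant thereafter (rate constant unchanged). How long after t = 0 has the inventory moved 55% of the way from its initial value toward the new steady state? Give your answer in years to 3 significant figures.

τ = M₀/F₀ = 2843/16330 = 0.1741 yr.
The remaining gap fraction is e^(−t/τ); 55% covered ⇒ e^(−t/τ) = 0.450.
t = −τ ln(0.450) = 0.1741 × 0.7985 = 0.1390 yr.

0.139 yr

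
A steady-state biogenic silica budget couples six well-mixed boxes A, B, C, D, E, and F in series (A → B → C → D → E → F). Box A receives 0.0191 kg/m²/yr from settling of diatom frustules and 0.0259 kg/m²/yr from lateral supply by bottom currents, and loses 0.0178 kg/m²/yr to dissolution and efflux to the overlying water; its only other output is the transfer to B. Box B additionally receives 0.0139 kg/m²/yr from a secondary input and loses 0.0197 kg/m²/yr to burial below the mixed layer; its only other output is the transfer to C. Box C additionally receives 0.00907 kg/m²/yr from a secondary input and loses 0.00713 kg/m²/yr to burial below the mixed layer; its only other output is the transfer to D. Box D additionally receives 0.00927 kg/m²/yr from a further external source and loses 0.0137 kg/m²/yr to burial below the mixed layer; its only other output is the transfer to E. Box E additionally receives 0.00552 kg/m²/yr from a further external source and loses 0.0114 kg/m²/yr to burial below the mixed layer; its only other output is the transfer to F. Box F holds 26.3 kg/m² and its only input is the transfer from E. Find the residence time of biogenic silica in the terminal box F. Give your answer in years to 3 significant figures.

2020 yr

Box A: F(A→B) = (0.0191 + 0.0259) − 0.0178 = 0.027200 kg/m²/yr.
Box B: F(B→C) = (0.027200 + 0.0139) − 0.0197 = 0.021400 kg/m²/yr.
Box C: F(C→D) = (0.021400 + 0.00907) − 0.00713 = 0.023340 kg/m²/yr.
Box D: F(D→E) = (0.023340 + 0.00927) − 0.0137 = 0.018910 kg/m²/yr.
Box E: F(E→F) = (0.018910 + 0.00552) − 0.0114 = 0.013030 kg/m²/yr.
Box F throughput = its input = 0.013030 kg/m²/yr; τ = 26.3 / 0.013030 = 2018 yr.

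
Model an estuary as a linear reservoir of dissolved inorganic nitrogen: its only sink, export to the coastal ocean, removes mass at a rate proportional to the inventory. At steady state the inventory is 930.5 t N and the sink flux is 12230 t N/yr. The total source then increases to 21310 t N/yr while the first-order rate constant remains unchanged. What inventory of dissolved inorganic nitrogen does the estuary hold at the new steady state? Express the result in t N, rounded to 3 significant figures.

Rate constant k = F/M = 12230 / 930.5 = 13.14 yr⁻¹.
At the new steady state, source = k·M_new ⇒ M_new = 21310 / 13.14 = 1621 t N.
(Equivalently M_new = M × F_new/F_old = 930.5 × 21310/12230.)

1620 t N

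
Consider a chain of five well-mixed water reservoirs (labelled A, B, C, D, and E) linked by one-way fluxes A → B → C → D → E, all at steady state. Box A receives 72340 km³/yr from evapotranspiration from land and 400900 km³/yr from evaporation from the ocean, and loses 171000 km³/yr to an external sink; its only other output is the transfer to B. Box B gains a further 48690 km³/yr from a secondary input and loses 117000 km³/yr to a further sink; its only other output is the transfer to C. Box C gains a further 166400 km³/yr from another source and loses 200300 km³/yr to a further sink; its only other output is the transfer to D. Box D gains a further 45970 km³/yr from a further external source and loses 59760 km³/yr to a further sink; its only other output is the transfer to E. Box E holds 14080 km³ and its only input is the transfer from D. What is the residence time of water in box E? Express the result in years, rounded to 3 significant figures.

Box A: F(A→B) = (72340 + 400900) − 171000 = 302240 km³/yr.
Box B: F(B→C) = (302240 + 48690) − 117000 = 233930 km³/yr.
Box C: F(C→D) = (233930 + 166400) − 200300 = 200030 km³/yr.
Box D: F(D→E) = (200030 + 45970) − 59760 = 186240 km³/yr.
Box E throughput = its input = 186240 km³/yr; τ = 14080 / 186240 = 0.07560 yr.

0.0756 yr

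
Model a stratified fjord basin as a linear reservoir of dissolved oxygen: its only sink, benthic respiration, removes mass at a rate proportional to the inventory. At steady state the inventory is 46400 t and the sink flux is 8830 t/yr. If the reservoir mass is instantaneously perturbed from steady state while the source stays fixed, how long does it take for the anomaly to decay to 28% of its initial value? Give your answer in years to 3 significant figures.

6.69 yr

For a linear reservoir the anomaly decays as exp(−t/τ) with τ = M/F = 46400/8830 = 5.255 yr.
exp(−t/τ) = 0.28 ⇒ t = −τ ln(0.28) = 5.255 × 1.273 = 6.689 yr.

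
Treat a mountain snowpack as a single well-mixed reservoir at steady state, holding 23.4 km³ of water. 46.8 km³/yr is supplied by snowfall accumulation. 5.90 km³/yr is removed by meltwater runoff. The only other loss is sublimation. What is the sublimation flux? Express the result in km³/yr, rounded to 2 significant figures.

At steady state ΣF_in = ΣF_out.
ΣF_in = 46.800 km³/yr.
Sublimation flux = ΣF_in − (5.90) = 46.800 − 5.900 = 40.90 km³/yr.

41 km³/yr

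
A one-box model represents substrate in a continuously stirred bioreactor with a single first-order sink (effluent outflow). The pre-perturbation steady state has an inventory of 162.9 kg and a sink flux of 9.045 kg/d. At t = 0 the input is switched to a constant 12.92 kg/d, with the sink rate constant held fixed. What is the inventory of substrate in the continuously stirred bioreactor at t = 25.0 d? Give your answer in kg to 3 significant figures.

215 kg

The sink rate constant is k = F₀/M₀ = 9.045/162.9 = 0.05552 d⁻¹.
Solving dM/dt = F₁ − kM with M(0) = M₀ gives M(t) = F₁/k + (M₀ − F₁/k)·e^(−kt).
F₁/k = 12.92/0.05552 = 232.69 kg; kt = 0.05552 × 25.0 = 1.388, e^(−kt) = 0.2495.
M(25.0) = 232.69 + (162.9 − 232.69) × 0.2495 = 232.69 − 17.42 = 215.27 kg.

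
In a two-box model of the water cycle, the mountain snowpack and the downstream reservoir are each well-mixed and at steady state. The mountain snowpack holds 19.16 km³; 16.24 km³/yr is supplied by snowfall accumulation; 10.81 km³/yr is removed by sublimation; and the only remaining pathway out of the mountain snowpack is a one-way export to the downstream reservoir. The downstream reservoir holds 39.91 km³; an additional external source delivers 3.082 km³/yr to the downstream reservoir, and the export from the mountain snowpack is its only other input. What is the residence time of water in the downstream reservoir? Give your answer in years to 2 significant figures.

4.7 yr

Balance the mountain snowpack: ΣF_in = 16.240 km³/yr.
Export to the downstream reservoir = ΣF_in − (10.81) = 5.4300 km³/yr.
Total input to the downstream reservoir = 5.4300 + 3.082 = 8.5120 km³/yr; at steady state this equals its total output.
τ = M / F = 39.91 / 8.5120 = 4.689 yr.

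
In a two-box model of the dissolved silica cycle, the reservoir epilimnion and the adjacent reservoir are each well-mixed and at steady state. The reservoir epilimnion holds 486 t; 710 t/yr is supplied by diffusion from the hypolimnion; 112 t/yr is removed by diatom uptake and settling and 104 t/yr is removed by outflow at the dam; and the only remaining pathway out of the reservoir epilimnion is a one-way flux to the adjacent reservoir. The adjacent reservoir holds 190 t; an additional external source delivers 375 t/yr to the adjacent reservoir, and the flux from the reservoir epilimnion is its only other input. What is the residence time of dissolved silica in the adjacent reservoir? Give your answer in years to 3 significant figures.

Balance the reservoir epilimnion: ΣF_in = 710.00 t/yr.
Flux to the adjacent reservoir = ΣF_in − (112 + 104) = 494.00 t/yr.
Total input to the adjacent reservoir = 494.00 + 375 = 869.00 t/yr; at steady state this equals its total output.
τ = M / F = 190 / 869.00 = 0.2186 yr.

0.219 yr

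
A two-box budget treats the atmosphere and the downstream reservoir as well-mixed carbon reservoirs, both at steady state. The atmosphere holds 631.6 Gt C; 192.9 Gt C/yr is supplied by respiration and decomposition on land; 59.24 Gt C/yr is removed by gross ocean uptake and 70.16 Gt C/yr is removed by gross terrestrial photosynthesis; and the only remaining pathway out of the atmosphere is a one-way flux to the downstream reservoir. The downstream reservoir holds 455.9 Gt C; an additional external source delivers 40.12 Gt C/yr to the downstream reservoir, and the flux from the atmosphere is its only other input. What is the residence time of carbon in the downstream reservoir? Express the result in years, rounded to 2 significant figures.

4.4 yr

Balance the atmosphere: ΣF_in = 192.90 Gt C/yr.
Flux to the downstream reservoir = ΣF_in − (59.24 + 70.16) = 63.500 Gt C/yr.
Total input to the downstream reservoir = 63.500 + 40.12 = 103.62 Gt C/yr; at steady state this equals its total output.
τ = M / F = 455.9 / 103.62 = 4.400 yr.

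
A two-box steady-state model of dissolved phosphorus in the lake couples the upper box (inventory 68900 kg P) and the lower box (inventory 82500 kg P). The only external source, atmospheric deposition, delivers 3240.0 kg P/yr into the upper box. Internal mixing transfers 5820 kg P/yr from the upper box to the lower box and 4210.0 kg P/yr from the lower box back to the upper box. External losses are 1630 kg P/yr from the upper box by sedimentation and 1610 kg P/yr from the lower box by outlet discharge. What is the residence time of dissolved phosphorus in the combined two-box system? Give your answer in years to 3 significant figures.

46.7 yr

For the system as a whole, the A↔B exchange is internal and contributes nothing to the throughput; only the external sinks remove mass.
M_total = 68900 + 82500 = 151400 kg P.
ΣF_external_out = 1630 + 1610 = 3240.0 kg P/yr.
τ = M_total / ΣF_ext = 151400 / 3240.0 = 46.73 yr.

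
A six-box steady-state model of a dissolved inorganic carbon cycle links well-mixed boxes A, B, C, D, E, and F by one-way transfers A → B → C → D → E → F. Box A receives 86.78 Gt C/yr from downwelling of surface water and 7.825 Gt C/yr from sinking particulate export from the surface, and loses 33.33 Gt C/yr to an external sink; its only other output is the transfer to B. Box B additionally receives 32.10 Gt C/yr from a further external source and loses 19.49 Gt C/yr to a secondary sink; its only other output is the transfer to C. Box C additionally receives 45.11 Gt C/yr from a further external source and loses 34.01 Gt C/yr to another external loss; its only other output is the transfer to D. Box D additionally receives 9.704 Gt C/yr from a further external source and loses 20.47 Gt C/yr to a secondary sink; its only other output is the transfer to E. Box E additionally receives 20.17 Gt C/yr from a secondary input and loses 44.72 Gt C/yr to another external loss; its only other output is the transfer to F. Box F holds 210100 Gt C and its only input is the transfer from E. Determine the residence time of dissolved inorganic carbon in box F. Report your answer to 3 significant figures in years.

4230 yr

Box A: F(A→B) = (86.78 + 7.825) − 33.33 = 61.275 Gt C/yr.
Box B: F(B→C) = (61.275 + 32.10) − 19.49 = 73.885 Gt C/yr.
Box C: F(C→D) = (73.885 + 45.11) − 34.01 = 84.985 Gt C/yr.
Box D: F(D→E) = (84.985 + 9.704) − 20.47 = 74.219 Gt C/yr.
Box E: F(E→F) = (74.219 + 20.17) − 44.72 = 49.669 Gt C/yr.
Box F throughput = its input = 49.669 Gt C/yr; τ = 210100 / 49.669 = 4230 yr.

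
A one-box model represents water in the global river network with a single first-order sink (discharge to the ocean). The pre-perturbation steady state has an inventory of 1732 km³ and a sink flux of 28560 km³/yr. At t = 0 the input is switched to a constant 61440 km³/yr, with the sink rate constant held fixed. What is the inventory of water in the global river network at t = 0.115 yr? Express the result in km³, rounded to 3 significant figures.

3430 km³

τ = M₀/F₀ = 1732/28560 = 0.06064 yr; rate constant k = 1/τ.
New steady state M_∞ = F₁/k = F₁·τ = 61440 × 0.06064 = 3726.0 km³.
M(t) = M_∞ + (M₀ − M_∞)·e^(−t/τ); t/τ = 0.115/0.06064 = 1.896, so e^(−t/τ) = 0.1501.
M(t) = 3726.0 − 1994 × 0.1501 = 3426.6 km³.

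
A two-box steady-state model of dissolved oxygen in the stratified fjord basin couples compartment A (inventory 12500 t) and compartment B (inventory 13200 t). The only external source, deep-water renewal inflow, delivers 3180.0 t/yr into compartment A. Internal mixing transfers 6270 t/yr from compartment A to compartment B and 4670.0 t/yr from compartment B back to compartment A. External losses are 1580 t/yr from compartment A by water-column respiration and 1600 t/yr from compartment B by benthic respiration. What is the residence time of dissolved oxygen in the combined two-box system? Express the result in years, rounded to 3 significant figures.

For the system as a whole, the A↔B exchange is internal and contributes nothing to the throughput; only the external sinks remove mass.
M_total = 12500 + 13200 = 25700 t.
ΣF_external_out = 1580 + 1600 = 3180.0 t/yr.
τ = M_total / ΣF_ext = 25700 / 3180.0 = 8.082 yr.

8.08 yr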